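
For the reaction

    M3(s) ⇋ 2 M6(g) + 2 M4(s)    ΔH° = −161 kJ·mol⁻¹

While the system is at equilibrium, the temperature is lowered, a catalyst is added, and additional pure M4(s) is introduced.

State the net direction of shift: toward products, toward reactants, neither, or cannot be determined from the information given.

right

The forward reaction is exothermic. Lowering T favours the exothermic direction — shift to the right.
A catalyst speeds both forward and reverse rates equally; it changes neither Q nor K — no shift from this change.
M4 is a pure solid; its activity is 1 regardless of amount, so Q is unaffected — no shift from this change.
Only the nonzero effect(s) matter; the net shift is to the right.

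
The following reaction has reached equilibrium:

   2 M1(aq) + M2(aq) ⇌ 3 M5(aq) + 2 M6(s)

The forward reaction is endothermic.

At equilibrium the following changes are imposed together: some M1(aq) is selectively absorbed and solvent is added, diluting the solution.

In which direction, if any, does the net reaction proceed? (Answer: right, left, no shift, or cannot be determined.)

Removing M1 (aq), a reactant, drives the reaction to the left.
Dilution scales every aqueous concentration by the same factor. Δn_aq = 3 − 3 = 0, so Q is unchanged — no shift.
Only the nonzero effect(s) matter; the net shift is to the left.

left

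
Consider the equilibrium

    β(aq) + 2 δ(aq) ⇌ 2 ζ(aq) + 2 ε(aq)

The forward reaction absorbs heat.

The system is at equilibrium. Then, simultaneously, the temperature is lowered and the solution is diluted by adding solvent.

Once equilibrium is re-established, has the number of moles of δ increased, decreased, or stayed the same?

cannot be determined

The forward reaction is endothermic. Lowering T favours the exothermic direction — shift to the left.
Dilution lowers every aqueous concentration by the same factor. Δn_aq = 4 − 3 = +1, so the system shifts toward the side with more dissolved moles — to the right.
The two effects oppose each other, so the net shift — and hence the change in δ — cannot be determined from the given information.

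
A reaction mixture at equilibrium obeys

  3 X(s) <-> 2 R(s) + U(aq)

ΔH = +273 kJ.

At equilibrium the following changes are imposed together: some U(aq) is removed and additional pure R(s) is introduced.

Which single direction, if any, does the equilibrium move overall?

right

Removing U (aq), a product, drives the reaction to the right.
R is a pure solid; its activity is 1 regardless of amount, so Q is unaffected — no shift from this change.
Only the nonzero effect(s) matter; the net shift is to the right.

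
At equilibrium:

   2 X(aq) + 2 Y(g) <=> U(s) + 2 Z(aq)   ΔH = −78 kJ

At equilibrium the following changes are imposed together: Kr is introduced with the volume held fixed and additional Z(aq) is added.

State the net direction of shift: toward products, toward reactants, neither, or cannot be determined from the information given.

left

At constant volume, adding an inert gas leaves every reacting species' partial pressure unchanged, so Q is unchanged — no shift from this change.
Adding Z (aq), a product, drives the reaction to the left.
Only the nonzero effect(s) matter; the net shift is to the left.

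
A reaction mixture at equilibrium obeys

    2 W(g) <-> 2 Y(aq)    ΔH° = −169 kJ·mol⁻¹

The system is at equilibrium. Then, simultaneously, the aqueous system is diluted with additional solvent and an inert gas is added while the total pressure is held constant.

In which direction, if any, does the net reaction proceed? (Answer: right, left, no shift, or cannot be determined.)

Dilution lowers every aqueous concentration by the same factor. Δn_aq = 2 − 0 = +2, so the system shifts toward the side with more dissolved moles — to the right.
Adding inert gas at constant total pressure expands the volume and lowers every reacting partial pressure. With Δn_gas = 0 − 2 = -2, Q moves away from K toward the side with fewer gas moles, so the system shifts toward the side with more gas moles — to the left.
The individual effects push in opposite directions; without quantitative information the net direction cannot be determined.

cannot be determined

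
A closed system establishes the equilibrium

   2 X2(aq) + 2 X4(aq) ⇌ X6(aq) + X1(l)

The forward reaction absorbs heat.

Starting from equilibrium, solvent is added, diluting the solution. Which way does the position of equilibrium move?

Dilution lowers every aqueous concentration by the same factor. Δn_aq = 1 − 4 = -3, so the system shifts toward the side with more dissolved moles — to the left.

left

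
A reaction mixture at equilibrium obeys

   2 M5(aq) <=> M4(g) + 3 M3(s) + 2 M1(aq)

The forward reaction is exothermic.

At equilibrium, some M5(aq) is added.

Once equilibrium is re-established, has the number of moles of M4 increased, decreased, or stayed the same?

Adding M5 (aq), a reactant, drives the reaction to the right.
The net shift is to the right. M4 is a product, so its amount increases.

increases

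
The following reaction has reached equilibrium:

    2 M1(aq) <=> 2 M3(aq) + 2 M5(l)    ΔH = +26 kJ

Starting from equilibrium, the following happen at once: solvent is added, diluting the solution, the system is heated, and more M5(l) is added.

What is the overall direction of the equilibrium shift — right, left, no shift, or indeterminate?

Dilution scales every aqueous concentration by the same factor. Δn_aq = 2 − 2 = 0, so Q is unchanged — no shift.
The forward reaction is endothermic. Raising T favours the endothermic direction — shift to the right.
M5 is a pure liquid; its activity is 1 regardless of amount, so Q is unaffected — no shift from this change.
Only the nonzero effect(s) matter; the net shift is to the right.

right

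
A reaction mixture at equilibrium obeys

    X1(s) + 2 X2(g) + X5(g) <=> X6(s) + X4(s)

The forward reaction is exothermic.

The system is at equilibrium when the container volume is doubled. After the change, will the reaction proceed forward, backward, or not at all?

left

Gas moles: reactants 3, products 0 (Δn_gas = -3). Expansion shifts the system toward the side with more moles of gas — to the left.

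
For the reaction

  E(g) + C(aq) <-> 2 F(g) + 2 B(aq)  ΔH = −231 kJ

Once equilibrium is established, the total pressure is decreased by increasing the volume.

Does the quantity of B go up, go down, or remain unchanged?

increases

Gas moles: reactants 1, products 2 (Δn_gas = +1). Expansion shifts the system toward the side with more moles of gas — to the right.
The net shift is to the right. B is a product, so its amount increases.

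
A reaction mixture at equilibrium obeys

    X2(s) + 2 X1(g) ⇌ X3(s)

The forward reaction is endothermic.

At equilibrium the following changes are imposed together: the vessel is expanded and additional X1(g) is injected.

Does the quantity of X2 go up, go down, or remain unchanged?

cannot be determined

Gas moles: reactants 2, products 0 (Δn_gas = -2). Expansion shifts the system toward the side with more moles of gas — to the left.
Adding X1 (g), a reactant, drives the reaction to the right.
The two effects oppose each other, so the net shift — and hence the change in X2 — cannot be determined from the given information.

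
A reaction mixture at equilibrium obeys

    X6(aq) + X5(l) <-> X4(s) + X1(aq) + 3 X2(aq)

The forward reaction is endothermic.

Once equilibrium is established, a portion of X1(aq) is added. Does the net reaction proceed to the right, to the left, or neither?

left

Adding X1 (aq), a product, drives the reaction to the left.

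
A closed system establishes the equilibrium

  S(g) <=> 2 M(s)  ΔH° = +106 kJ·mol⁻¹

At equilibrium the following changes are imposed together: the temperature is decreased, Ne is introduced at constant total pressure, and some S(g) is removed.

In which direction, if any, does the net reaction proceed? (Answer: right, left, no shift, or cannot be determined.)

The forward reaction is endothermic. Lowering T favours the exothermic direction — shift to the left.
Adding inert gas at constant total pressure expands the volume and lowers every reacting partial pressure. With Δn_gas = 0 − 1 = -1, Q moves away from K toward the side with fewer gas moles, so the system shifts toward the side with more gas moles — to the left.
Removing S (g), a reactant, drives the reaction to the left.
All effects act in the same direction — net shift to the left.

left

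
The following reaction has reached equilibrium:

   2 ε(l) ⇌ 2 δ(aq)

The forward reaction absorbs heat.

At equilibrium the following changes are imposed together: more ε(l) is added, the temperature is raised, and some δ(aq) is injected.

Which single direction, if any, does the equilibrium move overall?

ε is a pure liquid; its activity is 1 regardless of amount, so Q is unaffected — no shift from this change.
The forward reaction is endothermic. Raising T favours the endothermic direction — shift to the right.
Adding δ (aq), a product, drives the reaction to the left.
The individual effects push in opposite directions; without quantitative information the net direction cannot be determined.

cannot be determined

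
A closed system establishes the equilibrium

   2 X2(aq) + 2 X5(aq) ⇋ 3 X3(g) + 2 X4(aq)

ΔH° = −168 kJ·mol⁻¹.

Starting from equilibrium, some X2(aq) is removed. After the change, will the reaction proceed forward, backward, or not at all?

left

Removing X2 (aq), a reactant, drives the reaction to the left.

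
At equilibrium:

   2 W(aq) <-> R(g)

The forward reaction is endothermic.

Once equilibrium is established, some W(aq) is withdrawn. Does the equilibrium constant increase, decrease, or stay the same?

The equilibrium constant depends only on temperature. This perturbation may move the position of equilibrium, but since T is unchanged, K itself is unchanged.

unchanged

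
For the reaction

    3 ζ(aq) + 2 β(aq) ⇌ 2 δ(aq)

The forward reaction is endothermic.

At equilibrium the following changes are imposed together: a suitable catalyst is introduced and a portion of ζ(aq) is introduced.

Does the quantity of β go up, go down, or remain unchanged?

A catalyst speeds both forward and reverse rates equally; it changes neither Q nor K — no shift from this change.
Adding ζ (aq), a reactant, drives the reaction to the right.
The net shift is to the right. β is a reactant, so its amount decreases.

decreases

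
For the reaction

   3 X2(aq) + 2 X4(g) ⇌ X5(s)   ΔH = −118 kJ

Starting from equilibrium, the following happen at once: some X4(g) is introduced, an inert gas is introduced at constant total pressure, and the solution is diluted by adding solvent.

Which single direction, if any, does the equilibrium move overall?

Adding X4 (g), a reactant, drives the reaction to the right.
Adding inert gas at constant total pressure expands the volume and lowers every reacting partial pressure. With Δn_gas = 0 − 2 = -2, Q moves away from K toward the side with fewer gas moles, so the system shifts toward the side with more gas moles — to the left.
Dilution lowers every aqueous concentration by the same factor. Δn_aq = 0 − 3 = -3, so the system shifts toward the side with more dissolved moles — to the left.
The individual effects push in opposite directions; without quantitative information the net direction cannot be determined.

cannot be determined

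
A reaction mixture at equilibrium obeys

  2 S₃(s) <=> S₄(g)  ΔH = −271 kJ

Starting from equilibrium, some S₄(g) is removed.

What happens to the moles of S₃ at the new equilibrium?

decreases

Removing S₄ (g), a product, drives the reaction to the right.
The net shift is to the right. S₃ is a reactant, so its amount decreases.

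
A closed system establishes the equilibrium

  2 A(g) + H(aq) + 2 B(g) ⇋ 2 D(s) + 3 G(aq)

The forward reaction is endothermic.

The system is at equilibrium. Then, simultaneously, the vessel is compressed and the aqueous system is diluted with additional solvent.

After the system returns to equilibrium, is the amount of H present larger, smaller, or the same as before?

decreases

Gas moles: reactants 4, products 0 (Δn_gas = -4). Compression shifts the system toward the side with fewer moles of gas — to the right.
Dilution lowers every aqueous concentration by the same factor. Δn_aq = 3 − 1 = +2, so the system shifts toward the side with more dissolved moles — to the right.
The net shift is to the right. H is a reactant, so its amount decreases.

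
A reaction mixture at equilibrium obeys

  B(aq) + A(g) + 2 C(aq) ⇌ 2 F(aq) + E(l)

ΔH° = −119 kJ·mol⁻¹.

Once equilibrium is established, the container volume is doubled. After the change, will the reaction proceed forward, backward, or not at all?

left

Gas moles: reactants 1, products 0 (Δn_gas = -1). Expansion shifts the system toward the side with more moles of gas — to the left.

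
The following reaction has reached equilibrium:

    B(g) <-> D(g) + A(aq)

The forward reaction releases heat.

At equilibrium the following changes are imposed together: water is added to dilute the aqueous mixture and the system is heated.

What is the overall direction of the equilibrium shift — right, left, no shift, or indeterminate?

Dilution lowers every aqueous concentration by the same factor. Δn_aq = 1 − 0 = +1, so the system shifts toward the side with more dissolved moles — to the right.
The forward reaction is exothermic. Raising T favours the endothermic direction — shift to the left.
The individual effects push in opposite directions; without quantitative information the net direction cannot be determined.

cannot be determined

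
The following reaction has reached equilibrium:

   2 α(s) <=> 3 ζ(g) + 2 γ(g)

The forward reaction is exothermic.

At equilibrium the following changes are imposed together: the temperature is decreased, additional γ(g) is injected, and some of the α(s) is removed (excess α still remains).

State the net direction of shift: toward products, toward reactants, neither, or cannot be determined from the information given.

cannot be determined

The forward reaction is exothermic. Lowering T favours the exothermic direction — shift to the right.
Adding γ (g), a product, drives the reaction to the left.
α is a pure solid; its activity is 1 regardless of amount, so Q is unaffected — no shift from this change.
The individual effects push in opposite directions; without quantitative information the net direction cannot be determined.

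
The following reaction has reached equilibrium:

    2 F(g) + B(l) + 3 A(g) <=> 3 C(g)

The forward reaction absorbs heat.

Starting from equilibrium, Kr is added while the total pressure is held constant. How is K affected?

unchanged

The equilibrium constant depends only on temperature. This perturbation may move the position of equilibrium, but since T is unchanged, K itself is unchanged.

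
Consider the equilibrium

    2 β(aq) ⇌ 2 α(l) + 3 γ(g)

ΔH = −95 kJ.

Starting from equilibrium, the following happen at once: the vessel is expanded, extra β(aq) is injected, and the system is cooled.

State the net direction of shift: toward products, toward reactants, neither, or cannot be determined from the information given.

Gas moles: reactants 0, products 3 (Δn_gas = +3). Expansion shifts the system toward the side with more moles of gas — to the right.
Adding β (aq), a reactant, drives the reaction to the right.
The forward reaction is exothermic. Lowering T favours the exothermic direction — shift to the right.
All effects act in the same direction — net shift to the right.

right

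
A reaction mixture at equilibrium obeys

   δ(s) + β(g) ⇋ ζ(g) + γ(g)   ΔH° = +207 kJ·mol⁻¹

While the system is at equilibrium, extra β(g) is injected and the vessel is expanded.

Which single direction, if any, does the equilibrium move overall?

right

Adding β (g), a reactant, drives the reaction to the right.
Gas moles: reactants 1, products 2 (Δn_gas = +1). Expansion shifts the system toward the side with more moles of gas — to the right.
All effects act in the same direction — net shift to the right.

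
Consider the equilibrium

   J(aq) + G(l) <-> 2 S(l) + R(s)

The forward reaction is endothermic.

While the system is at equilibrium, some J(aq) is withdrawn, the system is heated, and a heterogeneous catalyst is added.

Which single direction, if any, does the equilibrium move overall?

Removing J (aq), a reactant, drives the reaction to the left.
The forward reaction is endothermic. Raising T favours the endothermic direction — shift to the right.
A catalyst speeds both forward and reverse rates equally; it changes neither Q nor K — no shift from this change.
The individual effects push in opposite directions; without quantitative information the net direction cannot be determined.

cannot be determined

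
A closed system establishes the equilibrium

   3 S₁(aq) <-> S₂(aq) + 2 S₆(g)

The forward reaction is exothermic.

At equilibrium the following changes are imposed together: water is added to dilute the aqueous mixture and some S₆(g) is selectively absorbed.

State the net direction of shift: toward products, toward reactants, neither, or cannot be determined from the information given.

Dilution lowers every aqueous concentration by the same factor. Δn_aq = 1 − 3 = -2, so the system shifts toward the side with more dissolved moles — to the left.
Removing S₆ (g), a product, drives the reaction to the right.
The individual effects push in opposite directions; without quantitative information the net direction cannot be determined.

cannot be determined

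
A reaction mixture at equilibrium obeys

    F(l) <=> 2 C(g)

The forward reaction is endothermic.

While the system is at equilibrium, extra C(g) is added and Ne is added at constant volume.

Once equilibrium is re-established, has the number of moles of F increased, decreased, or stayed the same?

increases

Adding C (g), a product, drives the reaction to the left.
At constant volume, adding an inert gas leaves every reacting species' partial pressure unchanged, so Q is unchanged — no shift from this change.
The net shift is to the left. F is a reactant, so its amount increases.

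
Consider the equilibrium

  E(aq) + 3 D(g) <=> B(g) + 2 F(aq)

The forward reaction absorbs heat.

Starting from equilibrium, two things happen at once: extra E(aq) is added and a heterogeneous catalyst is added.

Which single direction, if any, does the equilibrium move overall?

Adding E (aq), a reactant, drives the reaction to the right.
A catalyst speeds both forward and reverse rates equally; it changes neither Q nor K — no shift from this change.
Only the nonzero effect(s) matter; the net shift is to the right.

right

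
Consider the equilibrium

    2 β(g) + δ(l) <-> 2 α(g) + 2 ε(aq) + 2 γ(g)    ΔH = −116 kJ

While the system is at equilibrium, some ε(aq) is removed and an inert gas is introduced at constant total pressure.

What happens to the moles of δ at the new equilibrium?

Removing ε (aq), a product, drives the reaction to the right.
Adding inert gas at constant total pressure expands the volume and lowers every reacting partial pressure. With Δn_gas = 4 − 2 = +2, Q moves away from K toward the side with fewer gas moles, so the system shifts toward the side with more gas moles — to the right.
The net shift is to the right. δ is a reactant, so its amount decreases.

decreases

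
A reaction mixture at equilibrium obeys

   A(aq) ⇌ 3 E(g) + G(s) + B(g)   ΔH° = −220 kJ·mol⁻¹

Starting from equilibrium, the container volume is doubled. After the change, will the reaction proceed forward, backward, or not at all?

right

Gas moles: reactants 0, products 4 (Δn_gas = +4). Expansion shifts the system toward the side with more moles of gas — to the right.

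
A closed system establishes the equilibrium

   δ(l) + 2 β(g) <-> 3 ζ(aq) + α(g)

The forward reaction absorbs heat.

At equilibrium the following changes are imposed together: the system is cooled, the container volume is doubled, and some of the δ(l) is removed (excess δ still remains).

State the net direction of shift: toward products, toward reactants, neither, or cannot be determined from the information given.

The forward reaction is endothermic. Lowering T favours the exothermic direction — shift to the left.
Gas moles: reactants 2, products 1 (Δn_gas = -1). Expansion shifts the system toward the side with more moles of gas — to the left.
δ is a pure liquid; its activity is 1 regardless of amount, so Q is unaffected — no shift from this change.
Only the nonzero effect(s) matter; the net shift is to the left.

left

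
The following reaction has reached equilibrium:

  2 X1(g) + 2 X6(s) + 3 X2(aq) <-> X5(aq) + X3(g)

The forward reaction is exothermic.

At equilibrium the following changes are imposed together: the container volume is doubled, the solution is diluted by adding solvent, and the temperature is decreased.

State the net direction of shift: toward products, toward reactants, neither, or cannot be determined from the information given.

cannot be determined

Gas moles: reactants 2, products 1 (Δn_gas = -1). Expansion shifts the system toward the side with more moles of gas — to the left.
Dilution lowers every aqueous concentration by the same factor. Δn_aq = 1 − 3 = -2, so the system shifts toward the side with more dissolved moles — to the left.
The forward reaction is exothermic. Lowering T favours the exothermic direction — shift to the right.
The individual effects push in opposite directions; without quantitative information the net direction cannot be determined.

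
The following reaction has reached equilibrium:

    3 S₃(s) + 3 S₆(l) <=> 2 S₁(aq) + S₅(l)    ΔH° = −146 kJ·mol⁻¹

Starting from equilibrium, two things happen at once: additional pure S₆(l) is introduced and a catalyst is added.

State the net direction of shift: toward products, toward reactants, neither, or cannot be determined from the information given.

S₆ is a pure liquid; its activity is 1 regardless of amount, so Q is unaffected — no shift from this change.
A catalyst speeds both forward and reverse rates equally; it changes neither Q nor K — no shift from this change.
None of the changes alters Q relative to K, so there is no net shift.

no shift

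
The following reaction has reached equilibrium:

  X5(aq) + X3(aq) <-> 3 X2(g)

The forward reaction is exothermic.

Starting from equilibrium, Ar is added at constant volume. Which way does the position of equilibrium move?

At constant volume, adding an inert gas leaves every reacting species' partial pressure unchanged, so Q is unchanged — no shift from this change.

no shift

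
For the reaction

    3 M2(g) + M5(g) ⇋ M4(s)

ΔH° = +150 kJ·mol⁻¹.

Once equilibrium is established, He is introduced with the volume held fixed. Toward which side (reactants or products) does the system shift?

At constant volume, adding an inert gas leaves every reacting species' partial pressure unchanged, so Q is unchanged — no shift from this change.

no shift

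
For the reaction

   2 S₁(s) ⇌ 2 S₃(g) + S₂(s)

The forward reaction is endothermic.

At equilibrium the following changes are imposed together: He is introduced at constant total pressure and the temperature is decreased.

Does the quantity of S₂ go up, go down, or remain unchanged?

cannot be determined

Adding inert gas at constant total pressure expands the volume and lowers every reacting partial pressure. With Δn_gas = 2 − 0 = +2, Q moves away from K toward the side with fewer gas moles, so the system shifts toward the side with more gas moles — to the right.
The forward reaction is endothermic. Lowering T favours the exothermic direction — shift to the left.
The two effects oppose each other, so the net shift — and hence the change in S₂ — cannot be determined from the given information.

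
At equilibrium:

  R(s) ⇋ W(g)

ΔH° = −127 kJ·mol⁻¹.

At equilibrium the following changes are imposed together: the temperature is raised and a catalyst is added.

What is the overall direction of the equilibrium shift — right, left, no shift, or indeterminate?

The forward reaction is exothermic. Raising T favours the endothermic direction — shift to the left.
A catalyst speeds both forward and reverse rates equally; it changes neither Q nor K — no shift from this change.
Only the nonzero effect(s) matter; the net shift is to the left.

left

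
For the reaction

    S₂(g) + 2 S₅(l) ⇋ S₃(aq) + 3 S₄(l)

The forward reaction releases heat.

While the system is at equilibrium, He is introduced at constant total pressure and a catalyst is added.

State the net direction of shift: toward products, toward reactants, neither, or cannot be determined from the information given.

Adding inert gas at constant total pressure expands the volume and lowers every reacting partial pressure. With Δn_gas = 0 − 1 = -1, Q moves away from K toward the side with fewer gas moles, so the system shifts toward the side with more gas moles — to the left.
A catalyst speeds both forward and reverse rates equally; it changes neither Q nor K — no shift from this change.
Only the nonzero effect(s) matter; the net shift is to the left.

left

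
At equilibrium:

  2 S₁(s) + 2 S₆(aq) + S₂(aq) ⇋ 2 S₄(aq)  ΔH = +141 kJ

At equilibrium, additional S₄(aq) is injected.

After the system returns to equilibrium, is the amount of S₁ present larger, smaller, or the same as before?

increases

Adding S₄ (aq), a product, drives the reaction to the left.
The net shift is to the left. S₁ is a reactant, so its amount increases.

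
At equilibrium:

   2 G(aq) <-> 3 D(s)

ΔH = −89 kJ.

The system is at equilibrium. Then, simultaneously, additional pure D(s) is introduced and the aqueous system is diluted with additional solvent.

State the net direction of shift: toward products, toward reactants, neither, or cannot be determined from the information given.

D is a pure solid; its activity is 1 regardless of amount, so Q is unaffected — no shift from this change.
Dilution lowers every aqueous concentration by the same factor. Δn_aq = 0 − 2 = -2, so the system shifts toward the side with more dissolved moles — to the left.
Only the nonzero effect(s) matter; the net shift is to the left.

left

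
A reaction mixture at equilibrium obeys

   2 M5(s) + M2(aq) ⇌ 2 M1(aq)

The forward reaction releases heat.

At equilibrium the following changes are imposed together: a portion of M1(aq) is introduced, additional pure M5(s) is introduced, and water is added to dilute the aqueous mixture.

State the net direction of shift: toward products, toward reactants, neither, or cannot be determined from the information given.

cannot be determined

Adding M1 (aq), a product, drives the reaction to the left.
M5 is a pure solid; its activity is 1 regardless of amount, so Q is unaffected — no shift from this change.
Dilution lowers every aqueous concentration by the same factor. Δn_aq = 2 − 1 = +1, so the system shifts toward the side with more dissolved moles — to the right.
The individual effects push in opposite directions; without quantitative information the net direction cannot be determined.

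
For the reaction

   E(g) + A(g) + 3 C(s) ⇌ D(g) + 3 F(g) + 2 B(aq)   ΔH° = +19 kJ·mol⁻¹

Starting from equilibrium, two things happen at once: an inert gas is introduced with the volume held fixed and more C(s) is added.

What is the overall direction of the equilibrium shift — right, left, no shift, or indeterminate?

no shift

At constant volume, adding an inert gas leaves every reacting species' partial pressure unchanged, so Q is unchanged — no shift from this change.
C is a pure solid; its activity is 1 regardless of amount, so Q is unaffected — no shift from this change.
None of the changes alters Q relative to K, so there is no net shift.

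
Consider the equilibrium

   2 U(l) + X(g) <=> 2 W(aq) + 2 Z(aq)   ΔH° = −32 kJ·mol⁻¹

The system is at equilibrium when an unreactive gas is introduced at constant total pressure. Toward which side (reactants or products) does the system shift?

Adding inert gas at constant total pressure expands the volume and lowers every reacting partial pressure. With Δn_gas = 0 − 1 = -1, Q moves away from K toward the side with fewer gas moles, so the system shifts toward the side with more gas moles — to the left.

left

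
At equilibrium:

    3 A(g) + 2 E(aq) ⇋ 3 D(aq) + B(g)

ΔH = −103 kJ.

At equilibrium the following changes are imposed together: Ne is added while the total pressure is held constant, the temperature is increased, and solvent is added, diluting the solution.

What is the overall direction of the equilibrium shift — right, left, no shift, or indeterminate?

cannot be determined

Adding inert gas at constant total pressure expands the volume and lowers every reacting partial pressure. With Δn_gas = 1 − 3 = -2, Q moves away from K toward the side with fewer gas moles, so the system shifts toward the side with more gas moles — to the left.
The forward reaction is exothermic. Raising T favours the endothermic direction — shift to the left.
Dilution lowers every aqueous concentration by the same factor. Δn_aq = 3 − 2 = +1, so the system shifts toward the side with more dissolved moles — to the right.
The individual effects push in opposite directions; without quantitative information the net direction cannot be determined.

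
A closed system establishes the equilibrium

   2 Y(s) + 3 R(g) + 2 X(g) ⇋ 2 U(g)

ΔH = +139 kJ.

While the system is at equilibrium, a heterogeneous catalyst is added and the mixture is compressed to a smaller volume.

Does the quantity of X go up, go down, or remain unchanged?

decreases

A catalyst speeds both forward and reverse rates equally; it changes neither Q nor K — no shift from this change.
Gas moles: reactants 5, products 2 (Δn_gas = -3). Compression shifts the system toward the side with fewer moles of gas — to the right.
The net shift is to the right. X is a reactant, so its amount decreases.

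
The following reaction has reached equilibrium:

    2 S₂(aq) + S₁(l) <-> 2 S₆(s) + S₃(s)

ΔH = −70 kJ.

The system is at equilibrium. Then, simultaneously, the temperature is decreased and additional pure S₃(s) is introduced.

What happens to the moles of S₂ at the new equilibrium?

The forward reaction is exothermic. Lowering T favours the exothermic direction — shift to the right.
S₃ is a pure solid; its activity is 1 regardless of amount, so Q is unaffected — no shift from this change.
The net shift is to the right. S₂ is a reactant, so its amount decreases.

decreases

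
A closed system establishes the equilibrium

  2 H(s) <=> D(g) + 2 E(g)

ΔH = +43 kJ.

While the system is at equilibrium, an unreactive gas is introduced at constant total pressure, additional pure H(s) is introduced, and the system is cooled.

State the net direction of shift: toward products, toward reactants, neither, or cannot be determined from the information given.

cannot be determined

Adding inert gas at constant total pressure expands the volume and lowers every reacting partial pressure. With Δn_gas = 3 − 0 = +3, Q moves away from K toward the side with fewer gas moles, so the system shifts toward the side with more gas moles — to the right.
H is a pure solid; its activity is 1 regardless of amount, so Q is unaffected — no shift from this change.
The forward reaction is endothermic. Lowering T favours the exothermic direction — shift to the left.
The individual effects push in opposite directions; without quantitative information the net direction cannot be determined.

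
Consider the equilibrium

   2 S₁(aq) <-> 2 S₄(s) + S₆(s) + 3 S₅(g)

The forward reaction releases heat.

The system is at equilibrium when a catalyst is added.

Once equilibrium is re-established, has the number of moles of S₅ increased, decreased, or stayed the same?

unchanged

A catalyst speeds both forward and reverse rates equally; it changes neither Q nor K — no shift from this change.
No net shift occurs, so the amount of S₅ is unchanged.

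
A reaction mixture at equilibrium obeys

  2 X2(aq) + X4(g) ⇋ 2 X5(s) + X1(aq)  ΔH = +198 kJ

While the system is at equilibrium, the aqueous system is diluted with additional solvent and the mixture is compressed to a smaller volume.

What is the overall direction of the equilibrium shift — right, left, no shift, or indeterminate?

Dilution lowers every aqueous concentration by the same factor. Δn_aq = 1 − 2 = -1, so the system shifts toward the side with more dissolved moles — to the left.
Gas moles: reactants 1, products 0 (Δn_gas = -1). Compression shifts the system toward the side with fewer moles of gas — to the right.
The individual effects push in opposite directions; without quantitative information the net direction cannot be determined.

cannot be determined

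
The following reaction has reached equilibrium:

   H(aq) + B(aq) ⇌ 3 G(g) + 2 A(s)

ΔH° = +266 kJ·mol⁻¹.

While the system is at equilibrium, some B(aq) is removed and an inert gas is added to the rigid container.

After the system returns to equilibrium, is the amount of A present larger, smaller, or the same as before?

Removing B (aq), a reactant, drives the reaction to the left.
At constant volume, adding an inert gas leaves every reacting species' partial pressure unchanged, so Q is unchanged — no shift from this change.
The net shift is to the left. A is a product, so its amount decreases.

decreases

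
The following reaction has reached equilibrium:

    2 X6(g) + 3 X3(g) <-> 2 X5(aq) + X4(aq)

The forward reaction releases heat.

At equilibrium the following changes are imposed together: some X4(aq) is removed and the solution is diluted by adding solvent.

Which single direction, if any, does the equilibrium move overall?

right

Removing X4 (aq), a product, drives the reaction to the right.
Dilution lowers every aqueous concentration by the same factor. Δn_aq = 3 − 0 = +3, so the system shifts toward the side with more dissolved moles — to the right.
All effects act in the same direction — net shift to the right.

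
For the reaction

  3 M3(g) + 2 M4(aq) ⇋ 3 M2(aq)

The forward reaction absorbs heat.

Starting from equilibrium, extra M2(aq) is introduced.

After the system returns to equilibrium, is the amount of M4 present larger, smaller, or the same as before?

increases

Adding M2 (aq), a product, drives the reaction to the left.
The net shift is to the left. M4 is a reactant, so its amount increases.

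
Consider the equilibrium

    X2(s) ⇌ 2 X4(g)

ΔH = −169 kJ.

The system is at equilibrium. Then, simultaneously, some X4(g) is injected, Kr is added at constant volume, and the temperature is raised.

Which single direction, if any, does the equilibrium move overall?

left

Adding X4 (g), a product, drives the reaction to the left.
At constant volume, adding an inert gas leaves every reacting species' partial pressure unchanged, so Q is unchanged — no shift from this change.
The forward reaction is exothermic. Raising T favours the endothermic direction — shift to the left.
Only the nonzero effect(s) matter; the net shift is to the left.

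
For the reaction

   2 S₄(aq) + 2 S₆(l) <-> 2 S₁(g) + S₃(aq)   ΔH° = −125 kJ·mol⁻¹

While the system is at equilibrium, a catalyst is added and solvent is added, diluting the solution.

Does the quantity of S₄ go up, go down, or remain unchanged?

A catalyst speeds both forward and reverse rates equally; it changes neither Q nor K — no shift from this change.
Dilution lowers every aqueous concentration by the same factor. Δn_aq = 1 − 2 = -1, so the system shifts toward the side with more dissolved moles — to the left.
The net shift is to the left. S₄ is a reactant, so its amount increases.

increases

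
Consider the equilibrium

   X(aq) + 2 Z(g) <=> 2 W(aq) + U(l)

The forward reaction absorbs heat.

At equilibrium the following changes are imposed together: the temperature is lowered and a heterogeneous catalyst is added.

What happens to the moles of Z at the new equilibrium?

The forward reaction is endothermic. Lowering T favours the exothermic direction — shift to the left.
A catalyst speeds both forward and reverse rates equally; it changes neither Q nor K — no shift from this change.
The net shift is to the left. Z is a reactant, so its amount increases.

increases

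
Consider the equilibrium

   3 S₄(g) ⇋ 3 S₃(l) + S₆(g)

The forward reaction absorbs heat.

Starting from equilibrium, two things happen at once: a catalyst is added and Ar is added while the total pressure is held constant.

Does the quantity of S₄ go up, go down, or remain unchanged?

increases

A catalyst speeds both forward and reverse rates equally; it changes neither Q nor K — no shift from this change.
Adding inert gas at constant total pressure expands the volume and lowers every reacting partial pressure. With Δn_gas = 1 − 3 = -2, Q moves away from K toward the side with fewer gas moles, so the system shifts toward the side with more gas moles — to the left.
The net shift is to the left. S₄ is a reactant, so its amount increases.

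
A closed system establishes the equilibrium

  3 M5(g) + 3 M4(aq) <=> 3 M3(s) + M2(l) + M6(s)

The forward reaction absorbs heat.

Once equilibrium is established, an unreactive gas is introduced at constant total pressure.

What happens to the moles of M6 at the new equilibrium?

decreases

Adding inert gas at constant total pressure expands the volume and lowers every reacting partial pressure. With Δn_gas = 0 − 3 = -3, Q moves away from K toward the side with fewer gas moles, so the system shifts toward the side with more gas moles — to the left.
The net shift is to the left. M6 is a product, so its amount decreases.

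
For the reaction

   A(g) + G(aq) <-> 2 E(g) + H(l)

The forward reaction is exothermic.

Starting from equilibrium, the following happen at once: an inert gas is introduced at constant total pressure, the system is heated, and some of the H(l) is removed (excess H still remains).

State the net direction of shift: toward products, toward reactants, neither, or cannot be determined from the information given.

Adding inert gas at constant total pressure expands the volume and lowers every reacting partial pressure. With Δn_gas = 2 − 1 = +1, Q moves away from K toward the side with fewer gas moles, so the system shifts toward the side with more gas moles — to the right.
The forward reaction is exothermic. Raising T favours the endothermic direction — shift to the left.
H is a pure liquid; its activity is 1 regardless of amount, so Q is unaffected — no shift from this change.
The individual effects push in opposite directions; without quantitative information the net direction cannot be determined.

cannot be determined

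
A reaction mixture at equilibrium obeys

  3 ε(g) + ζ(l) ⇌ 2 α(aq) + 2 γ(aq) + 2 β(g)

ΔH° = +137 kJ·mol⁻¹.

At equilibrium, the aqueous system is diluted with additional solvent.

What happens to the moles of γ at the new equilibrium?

Dilution lowers every aqueous concentration by the same factor. Δn_aq = 4 − 0 = +4, so the system shifts toward the side with more dissolved moles — to the right.
The net shift is to the right. γ is a product, so its amount increases.

increases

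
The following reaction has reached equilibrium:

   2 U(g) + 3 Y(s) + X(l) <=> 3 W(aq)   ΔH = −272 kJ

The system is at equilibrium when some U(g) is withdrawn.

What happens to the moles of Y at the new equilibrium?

increases

Removing U (g), a reactant, drives the reaction to the left.
The net shift is to the left. Y is a reactant, so its amount increases.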